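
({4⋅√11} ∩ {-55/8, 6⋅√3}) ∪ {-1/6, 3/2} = {-1/6, 3/2}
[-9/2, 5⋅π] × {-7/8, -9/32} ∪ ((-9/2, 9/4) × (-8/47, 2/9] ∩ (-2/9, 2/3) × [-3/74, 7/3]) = ([-9/2, 5⋅π] × {-7/8, -9/32}) ∪ ((-2/9, 2/3) × [-3/74, 2/9])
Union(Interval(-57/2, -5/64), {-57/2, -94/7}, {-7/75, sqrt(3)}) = Union({sqrt(3)}, Interval(-57/2, -5/64))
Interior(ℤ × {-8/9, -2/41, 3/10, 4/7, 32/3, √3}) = ∅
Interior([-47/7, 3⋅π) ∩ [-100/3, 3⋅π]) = (-47/7, 3⋅π)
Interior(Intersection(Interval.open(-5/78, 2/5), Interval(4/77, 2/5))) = Interval.open(4/77, 2/5)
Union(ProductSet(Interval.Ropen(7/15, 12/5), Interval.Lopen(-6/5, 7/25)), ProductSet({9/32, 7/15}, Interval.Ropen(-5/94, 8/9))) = Union(ProductSet({9/32, 7/15}, Interval.Ropen(-5/94, 8/9)), ProductSet(Interval.Ropen(7/15, 12/5), Interval.Lopen(-6/5, 7/25)))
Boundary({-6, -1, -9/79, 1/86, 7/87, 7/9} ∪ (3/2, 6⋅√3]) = {-6, -1, -9/79, 1/86, 7/87, 7/9, 3/2, 6⋅√3}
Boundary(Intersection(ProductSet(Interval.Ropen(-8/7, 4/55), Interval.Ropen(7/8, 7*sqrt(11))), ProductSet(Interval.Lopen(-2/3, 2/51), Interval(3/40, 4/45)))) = EmptySet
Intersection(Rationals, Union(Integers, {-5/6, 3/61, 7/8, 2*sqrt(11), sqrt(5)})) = Union({-5/6, 3/61, 7/8}, Integers)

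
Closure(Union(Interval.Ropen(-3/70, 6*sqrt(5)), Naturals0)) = Union(Complement(Naturals0, Interval.open(-3/70, 6*sqrt(5))), Interval(-3/70, 6*sqrt(5)), Naturals0)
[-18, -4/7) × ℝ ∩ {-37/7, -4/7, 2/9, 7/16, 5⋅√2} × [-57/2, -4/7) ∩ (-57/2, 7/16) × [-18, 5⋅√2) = {-37/7} × [-18, -4/7)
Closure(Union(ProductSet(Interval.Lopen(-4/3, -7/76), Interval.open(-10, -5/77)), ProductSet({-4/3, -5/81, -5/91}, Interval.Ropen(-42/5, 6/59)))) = Union(ProductSet({-4/3, -7/76}, Interval(-10, -5/77)), ProductSet({-4/3, -5/81, -5/91}, Interval(-42/5, 6/59)), ProductSet(Interval(-4/3, -7/76), {-10, -5/77}), ProductSet(Interval.Lopen(-4/3, -7/76), Interval.open(-10, -5/77)))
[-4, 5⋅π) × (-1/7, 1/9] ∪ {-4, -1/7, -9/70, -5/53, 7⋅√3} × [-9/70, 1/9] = [-4, 5⋅π) × (-1/7, 1/9]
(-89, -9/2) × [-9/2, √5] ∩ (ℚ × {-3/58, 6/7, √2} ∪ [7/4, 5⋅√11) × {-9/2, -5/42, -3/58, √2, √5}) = (ℚ ∩ (-89, -9/2)) × {-3/58, 6/7, √2}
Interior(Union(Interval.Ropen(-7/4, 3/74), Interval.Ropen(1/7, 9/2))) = Union(Interval.open(-7/4, 3/74), Interval.open(1/7, 9/2))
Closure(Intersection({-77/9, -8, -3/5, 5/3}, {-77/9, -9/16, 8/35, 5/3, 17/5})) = {-77/9, 5/3}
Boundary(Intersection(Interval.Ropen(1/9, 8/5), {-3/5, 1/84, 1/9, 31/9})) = {1/9}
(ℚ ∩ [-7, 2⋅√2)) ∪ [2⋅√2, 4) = [2⋅√2, 4) ∪ (ℚ ∩ [-7, 2⋅√2))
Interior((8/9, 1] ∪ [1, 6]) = (8/9, 6)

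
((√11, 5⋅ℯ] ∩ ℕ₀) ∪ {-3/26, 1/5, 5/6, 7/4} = {-3/26, 1/5, 5/6, 7/4} ∪ {4, 5, …, 13}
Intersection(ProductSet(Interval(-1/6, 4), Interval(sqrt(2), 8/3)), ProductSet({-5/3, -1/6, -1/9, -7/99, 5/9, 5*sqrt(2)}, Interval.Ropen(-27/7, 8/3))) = ProductSet({-1/6, -1/9, -7/99, 5/9}, Interval.Ropen(sqrt(2), 8/3))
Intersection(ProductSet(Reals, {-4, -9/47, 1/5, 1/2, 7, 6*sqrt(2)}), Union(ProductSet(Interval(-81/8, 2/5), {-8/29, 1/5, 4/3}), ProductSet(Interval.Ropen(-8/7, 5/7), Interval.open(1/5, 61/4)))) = Union(ProductSet(Interval(-81/8, 2/5), {1/5}), ProductSet(Interval.Ropen(-8/7, 5/7), {1/2, 7, 6*sqrt(2)}))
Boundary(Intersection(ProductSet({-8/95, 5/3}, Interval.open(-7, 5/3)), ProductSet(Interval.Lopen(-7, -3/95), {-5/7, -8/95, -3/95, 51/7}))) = ProductSet({-8/95}, {-5/7, -8/95, -3/95})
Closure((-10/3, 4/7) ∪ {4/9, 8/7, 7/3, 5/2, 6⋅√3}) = [-10/3, 4/7] ∪ {8/7, 7/3, 5/2, 6⋅√3}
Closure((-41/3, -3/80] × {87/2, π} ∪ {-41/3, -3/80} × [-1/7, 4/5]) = ({-41/3, -3/80} × [-1/7, 4/5]) ∪ ([-41/3, -3/80] × {87/2, π})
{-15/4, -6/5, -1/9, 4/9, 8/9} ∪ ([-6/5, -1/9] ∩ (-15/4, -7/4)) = {-15/4, -6/5, -1/9, 4/9, 8/9}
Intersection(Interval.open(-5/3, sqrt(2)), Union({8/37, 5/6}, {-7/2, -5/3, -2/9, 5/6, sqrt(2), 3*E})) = {-2/9, 8/37, 5/6}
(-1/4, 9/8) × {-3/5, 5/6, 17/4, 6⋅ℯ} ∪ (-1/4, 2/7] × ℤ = ((-1/4, 2/7] × ℤ) ∪ ((-1/4, 9/8) × {-3/5, 5/6, 17/4, 6⋅ℯ})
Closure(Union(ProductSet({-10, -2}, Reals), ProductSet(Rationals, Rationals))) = ProductSet(Reals, Reals)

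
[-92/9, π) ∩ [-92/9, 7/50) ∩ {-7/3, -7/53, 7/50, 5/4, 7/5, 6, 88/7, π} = {-7/3, -7/53}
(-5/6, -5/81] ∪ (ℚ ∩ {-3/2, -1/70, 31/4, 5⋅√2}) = {-3/2, -1/70, 31/4} ∪ (-5/6, -5/81]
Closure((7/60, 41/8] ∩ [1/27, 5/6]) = [7/60, 5/6]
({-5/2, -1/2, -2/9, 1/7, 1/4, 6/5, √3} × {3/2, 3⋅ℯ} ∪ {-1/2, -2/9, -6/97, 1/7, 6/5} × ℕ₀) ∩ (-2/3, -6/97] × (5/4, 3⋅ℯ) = ({-1/2, -2/9} × {3/2}) ∪ ({-1/2, -2/9, -6/97} × {2, 3, …, 8})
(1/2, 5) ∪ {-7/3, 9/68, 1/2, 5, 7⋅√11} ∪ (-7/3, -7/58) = [-7/3, -7/58) ∪ {9/68, 7⋅√11} ∪ [1/2, 5]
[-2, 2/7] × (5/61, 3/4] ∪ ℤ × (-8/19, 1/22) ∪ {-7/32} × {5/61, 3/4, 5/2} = ({-7/32} × {5/61, 3/4, 5/2}) ∪ (ℤ × (-8/19, 1/22)) ∪ ([-2, 2/7] × (5/61, 3/4])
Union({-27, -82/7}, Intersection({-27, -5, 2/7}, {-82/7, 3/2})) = {-27, -82/7}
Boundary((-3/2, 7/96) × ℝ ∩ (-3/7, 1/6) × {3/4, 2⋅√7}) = [-3/7, 7/96] × {3/4, 2⋅√7}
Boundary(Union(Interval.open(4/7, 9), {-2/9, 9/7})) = {-2/9, 4/7, 9}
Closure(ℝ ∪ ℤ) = ℝ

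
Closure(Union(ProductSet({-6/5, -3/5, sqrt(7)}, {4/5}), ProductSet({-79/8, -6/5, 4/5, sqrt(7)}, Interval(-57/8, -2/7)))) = Union(ProductSet({-6/5, -3/5, sqrt(7)}, {4/5}), ProductSet({-79/8, -6/5, 4/5, sqrt(7)}, Interval(-57/8, -2/7)))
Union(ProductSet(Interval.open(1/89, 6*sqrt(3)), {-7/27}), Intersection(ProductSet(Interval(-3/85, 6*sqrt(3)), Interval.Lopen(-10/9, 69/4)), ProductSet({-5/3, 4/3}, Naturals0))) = Union(ProductSet({4/3}, Range(0, 18, 1)), ProductSet(Interval.open(1/89, 6*sqrt(3)), {-7/27}))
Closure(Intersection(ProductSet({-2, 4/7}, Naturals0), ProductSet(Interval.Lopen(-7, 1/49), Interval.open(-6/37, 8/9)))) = ProductSet({-2}, Range(0, 1, 1))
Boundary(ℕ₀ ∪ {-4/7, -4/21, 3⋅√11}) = {-4/7, -4/21, 3⋅√11} ∪ ℕ₀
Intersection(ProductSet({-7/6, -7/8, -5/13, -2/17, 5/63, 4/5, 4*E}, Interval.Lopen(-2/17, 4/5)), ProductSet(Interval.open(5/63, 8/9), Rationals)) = ProductSet({4/5}, Intersection(Interval.Lopen(-2/17, 4/5), Rationals))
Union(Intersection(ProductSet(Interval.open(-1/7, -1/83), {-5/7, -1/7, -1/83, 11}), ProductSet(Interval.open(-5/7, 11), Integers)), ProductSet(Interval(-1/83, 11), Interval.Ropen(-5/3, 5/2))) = Union(ProductSet(Interval.open(-1/7, -1/83), {11}), ProductSet(Interval(-1/83, 11), Interval.Ropen(-5/3, 5/2)))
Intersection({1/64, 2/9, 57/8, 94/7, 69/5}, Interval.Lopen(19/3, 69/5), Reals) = {57/8, 94/7, 69/5}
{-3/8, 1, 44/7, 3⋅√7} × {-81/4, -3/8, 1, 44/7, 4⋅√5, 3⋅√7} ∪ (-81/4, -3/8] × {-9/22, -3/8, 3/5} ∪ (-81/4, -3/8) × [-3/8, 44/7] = ((-81/4, -3/8] × {-9/22, -3/8, 3/5}) ∪ ((-81/4, -3/8) × [-3/8, 44/7]) ∪ ({-3/8, 1, 44/7, 3⋅√7} × {-81/4, -3/8, 1, 44/7, 4⋅√5, 3⋅√7})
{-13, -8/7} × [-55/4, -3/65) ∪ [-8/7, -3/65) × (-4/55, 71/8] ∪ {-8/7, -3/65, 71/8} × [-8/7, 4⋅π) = ({-13, -8/7} × [-55/4, -3/65)) ∪ ([-8/7, -3/65) × (-4/55, 71/8]) ∪ ({-8/7, -3/65, 71/8} × [-8/7, 4⋅π))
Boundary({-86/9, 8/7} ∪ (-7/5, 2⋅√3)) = {-86/9, -7/5, 2⋅√3}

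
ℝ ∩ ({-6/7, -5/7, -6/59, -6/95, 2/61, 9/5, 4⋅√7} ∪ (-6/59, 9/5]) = {-6/7, -5/7, 4⋅√7} ∪ [-6/59, 9/5]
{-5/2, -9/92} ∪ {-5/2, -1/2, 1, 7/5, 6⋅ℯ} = {-5/2, -1/2, -9/92, 1, 7/5, 6⋅ℯ}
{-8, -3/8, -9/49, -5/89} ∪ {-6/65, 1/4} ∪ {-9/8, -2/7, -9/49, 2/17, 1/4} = {-8, -9/8, -3/8, -2/7, -9/49, -6/65, -5/89, 2/17, 1/4}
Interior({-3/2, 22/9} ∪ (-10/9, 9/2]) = (-10/9, 9/2)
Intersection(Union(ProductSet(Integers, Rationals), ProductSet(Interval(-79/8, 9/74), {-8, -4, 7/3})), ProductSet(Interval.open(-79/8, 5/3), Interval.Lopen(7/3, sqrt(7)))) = ProductSet(Range(-9, 2, 1), Intersection(Interval.Lopen(7/3, sqrt(7)), Rationals))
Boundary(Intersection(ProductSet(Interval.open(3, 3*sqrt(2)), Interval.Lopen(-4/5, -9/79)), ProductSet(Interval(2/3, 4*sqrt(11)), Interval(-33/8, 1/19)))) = Union(ProductSet({3, 3*sqrt(2)}, Interval(-4/5, -9/79)), ProductSet(Interval(3, 3*sqrt(2)), {-4/5, -9/79}))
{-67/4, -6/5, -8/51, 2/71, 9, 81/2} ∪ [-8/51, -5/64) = {-67/4, -6/5, 2/71, 9, 81/2} ∪ [-8/51, -5/64)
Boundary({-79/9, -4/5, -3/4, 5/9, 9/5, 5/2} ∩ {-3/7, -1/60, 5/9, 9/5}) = {5/9, 9/5}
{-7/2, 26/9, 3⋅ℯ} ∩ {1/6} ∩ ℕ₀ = ∅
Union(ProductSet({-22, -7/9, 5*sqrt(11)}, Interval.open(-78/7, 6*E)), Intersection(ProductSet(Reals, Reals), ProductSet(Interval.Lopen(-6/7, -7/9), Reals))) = Union(ProductSet({-22, -7/9, 5*sqrt(11)}, Interval.open(-78/7, 6*E)), ProductSet(Interval.Lopen(-6/7, -7/9), Reals))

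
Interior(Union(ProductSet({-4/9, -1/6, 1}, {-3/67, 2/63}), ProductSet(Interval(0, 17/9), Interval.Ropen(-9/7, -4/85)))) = ProductSet(Interval.open(0, 17/9), Interval.open(-9/7, -4/85))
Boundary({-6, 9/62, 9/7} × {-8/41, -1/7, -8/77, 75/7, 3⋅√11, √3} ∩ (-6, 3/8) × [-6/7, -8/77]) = {9/62} × {-8/41, -1/7, -8/77}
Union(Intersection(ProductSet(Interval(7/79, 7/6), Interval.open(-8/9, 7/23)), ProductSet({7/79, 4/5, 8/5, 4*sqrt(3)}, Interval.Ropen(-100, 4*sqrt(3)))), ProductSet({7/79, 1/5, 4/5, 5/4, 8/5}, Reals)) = ProductSet({7/79, 1/5, 4/5, 5/4, 8/5}, Reals)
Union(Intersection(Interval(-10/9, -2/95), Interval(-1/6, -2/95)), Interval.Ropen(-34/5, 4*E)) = Interval.Ropen(-34/5, 4*E)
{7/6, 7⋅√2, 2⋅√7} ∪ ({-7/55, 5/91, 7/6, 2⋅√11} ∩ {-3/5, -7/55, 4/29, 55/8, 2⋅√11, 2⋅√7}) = {-7/55, 7/6, 2⋅√11, 7⋅√2, 2⋅√7}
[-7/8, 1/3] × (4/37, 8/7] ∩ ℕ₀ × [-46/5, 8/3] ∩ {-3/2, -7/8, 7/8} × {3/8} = ∅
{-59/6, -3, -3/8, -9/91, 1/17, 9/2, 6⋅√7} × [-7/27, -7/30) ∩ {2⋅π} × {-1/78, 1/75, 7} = ∅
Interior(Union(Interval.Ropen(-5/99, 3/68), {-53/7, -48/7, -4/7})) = Interval.open(-5/99, 3/68)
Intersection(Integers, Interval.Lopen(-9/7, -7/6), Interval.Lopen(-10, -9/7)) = EmptySet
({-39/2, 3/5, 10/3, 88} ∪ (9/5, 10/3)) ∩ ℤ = {2, 3} ∪ {88}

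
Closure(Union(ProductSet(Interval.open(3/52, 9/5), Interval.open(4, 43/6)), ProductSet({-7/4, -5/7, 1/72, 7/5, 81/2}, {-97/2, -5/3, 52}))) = Union(ProductSet({3/52, 9/5}, Interval(4, 43/6)), ProductSet({-7/4, -5/7, 1/72, 7/5, 81/2}, {-97/2, -5/3, 52}), ProductSet(Interval(3/52, 9/5), {4, 43/6}), ProductSet(Interval.open(3/52, 9/5), Interval.open(4, 43/6)))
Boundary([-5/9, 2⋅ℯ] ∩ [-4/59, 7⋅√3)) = {-4/59, 2⋅ℯ}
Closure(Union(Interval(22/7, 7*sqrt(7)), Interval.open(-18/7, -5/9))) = Union(Interval(-18/7, -5/9), Interval(22/7, 7*sqrt(7)))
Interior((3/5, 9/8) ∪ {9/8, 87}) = (3/5, 9/8)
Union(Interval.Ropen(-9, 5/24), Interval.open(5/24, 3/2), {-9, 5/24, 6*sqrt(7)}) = Union({6*sqrt(7)}, Interval.Ropen(-9, 3/2))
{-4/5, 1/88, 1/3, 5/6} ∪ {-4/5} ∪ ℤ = ℤ ∪ {-4/5, 1/88, 1/3, 5/6}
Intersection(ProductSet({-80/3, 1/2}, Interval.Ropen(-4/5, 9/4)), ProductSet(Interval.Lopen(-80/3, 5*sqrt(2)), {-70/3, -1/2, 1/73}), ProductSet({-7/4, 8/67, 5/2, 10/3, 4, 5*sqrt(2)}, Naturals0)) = EmptySet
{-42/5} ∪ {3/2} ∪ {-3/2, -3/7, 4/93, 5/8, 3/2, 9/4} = {-42/5, -3/2, -3/7, 4/93, 5/8, 3/2, 9/4}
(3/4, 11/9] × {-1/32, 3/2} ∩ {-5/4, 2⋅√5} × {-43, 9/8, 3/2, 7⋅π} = ∅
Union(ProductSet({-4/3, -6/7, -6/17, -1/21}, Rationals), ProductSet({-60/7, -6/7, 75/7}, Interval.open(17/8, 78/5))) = Union(ProductSet({-60/7, -6/7, 75/7}, Interval.open(17/8, 78/5)), ProductSet({-4/3, -6/7, -6/17, -1/21}, Rationals))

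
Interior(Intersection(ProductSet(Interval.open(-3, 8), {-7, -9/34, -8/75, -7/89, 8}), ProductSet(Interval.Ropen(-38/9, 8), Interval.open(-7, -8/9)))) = EmptySet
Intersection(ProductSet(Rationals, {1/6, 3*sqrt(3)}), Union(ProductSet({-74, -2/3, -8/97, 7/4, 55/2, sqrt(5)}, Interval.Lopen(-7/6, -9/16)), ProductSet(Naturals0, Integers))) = EmptySet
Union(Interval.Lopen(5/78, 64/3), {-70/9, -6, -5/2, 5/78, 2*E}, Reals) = Interval(-oo, oo)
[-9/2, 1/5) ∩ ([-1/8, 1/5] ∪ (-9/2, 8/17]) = (-9/2, 1/5)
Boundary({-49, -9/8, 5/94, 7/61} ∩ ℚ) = {-49, -9/8, 5/94, 7/61}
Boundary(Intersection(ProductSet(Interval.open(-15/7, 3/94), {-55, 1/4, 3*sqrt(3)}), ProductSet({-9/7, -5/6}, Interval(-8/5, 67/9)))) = ProductSet({-9/7, -5/6}, {1/4, 3*sqrt(3)})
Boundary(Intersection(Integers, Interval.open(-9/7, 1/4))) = Range(-1, 1, 1)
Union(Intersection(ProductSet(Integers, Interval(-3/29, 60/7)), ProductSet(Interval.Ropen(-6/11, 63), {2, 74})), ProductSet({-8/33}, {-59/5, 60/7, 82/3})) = Union(ProductSet({-8/33}, {-59/5, 60/7, 82/3}), ProductSet(Range(0, 63, 1), {2}))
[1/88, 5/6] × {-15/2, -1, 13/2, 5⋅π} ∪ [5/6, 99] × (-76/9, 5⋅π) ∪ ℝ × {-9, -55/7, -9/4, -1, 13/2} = (ℝ × {-9, -55/7, -9/4, -1, 13/2}) ∪ ([1/88, 5/6] × {-15/2, -1, 13/2, 5⋅π}) ∪ ([5/6, 99] × (-76/9, 5⋅π))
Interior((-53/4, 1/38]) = (-53/4, 1/38)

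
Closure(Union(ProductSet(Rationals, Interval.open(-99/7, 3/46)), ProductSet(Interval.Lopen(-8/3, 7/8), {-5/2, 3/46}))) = ProductSet(Reals, Interval(-99/7, 3/46))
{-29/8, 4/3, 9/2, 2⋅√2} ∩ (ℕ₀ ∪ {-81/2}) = ∅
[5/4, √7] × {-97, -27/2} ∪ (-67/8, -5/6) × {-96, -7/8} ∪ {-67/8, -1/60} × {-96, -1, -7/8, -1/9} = ({-67/8, -1/60} × {-96, -1, -7/8, -1/9}) ∪ ((-67/8, -5/6) × {-96, -7/8}) ∪ ([5/4, √7] × {-97, -27/2})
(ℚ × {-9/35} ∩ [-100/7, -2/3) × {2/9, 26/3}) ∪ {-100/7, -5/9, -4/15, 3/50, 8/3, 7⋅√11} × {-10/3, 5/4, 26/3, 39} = {-100/7, -5/9, -4/15, 3/50, 8/3, 7⋅√11} × {-10/3, 5/4, 26/3, 39}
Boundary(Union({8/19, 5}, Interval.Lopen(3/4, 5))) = {8/19, 3/4, 5}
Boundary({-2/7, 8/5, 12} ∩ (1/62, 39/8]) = {8/5}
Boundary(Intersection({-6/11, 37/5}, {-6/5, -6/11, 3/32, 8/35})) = {-6/11}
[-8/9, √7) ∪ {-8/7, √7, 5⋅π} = {-8/7, 5⋅π} ∪ [-8/9, √7]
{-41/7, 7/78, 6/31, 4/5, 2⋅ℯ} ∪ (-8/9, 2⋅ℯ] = {-41/7} ∪ (-8/9, 2⋅ℯ]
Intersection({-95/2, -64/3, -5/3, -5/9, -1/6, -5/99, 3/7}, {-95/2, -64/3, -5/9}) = {-95/2, -64/3, -5/9}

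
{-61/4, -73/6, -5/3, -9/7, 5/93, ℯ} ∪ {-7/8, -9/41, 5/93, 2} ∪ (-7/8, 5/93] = {-61/4, -73/6, -5/3, -9/7, 2, ℯ} ∪ [-7/8, 5/93]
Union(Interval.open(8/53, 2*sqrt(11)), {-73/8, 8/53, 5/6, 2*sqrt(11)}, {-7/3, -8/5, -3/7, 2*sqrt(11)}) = Union({-73/8, -7/3, -8/5, -3/7}, Interval(8/53, 2*sqrt(11)))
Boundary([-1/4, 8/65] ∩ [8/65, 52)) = {8/65}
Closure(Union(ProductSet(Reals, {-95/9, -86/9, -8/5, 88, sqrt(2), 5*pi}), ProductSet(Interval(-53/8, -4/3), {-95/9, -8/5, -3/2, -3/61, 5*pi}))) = Union(ProductSet(Interval(-53/8, -4/3), {-95/9, -8/5, -3/2, -3/61, 5*pi}), ProductSet(Reals, {-95/9, -86/9, -8/5, 88, sqrt(2), 5*pi}))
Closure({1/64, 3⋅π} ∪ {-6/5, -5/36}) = {-6/5, -5/36, 1/64, 3⋅π}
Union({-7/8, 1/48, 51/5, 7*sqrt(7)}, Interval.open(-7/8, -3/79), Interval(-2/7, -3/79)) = Union({1/48, 51/5, 7*sqrt(7)}, Interval(-7/8, -3/79))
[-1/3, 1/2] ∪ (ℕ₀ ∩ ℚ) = [-1/3, 1/2] ∪ ℕ₀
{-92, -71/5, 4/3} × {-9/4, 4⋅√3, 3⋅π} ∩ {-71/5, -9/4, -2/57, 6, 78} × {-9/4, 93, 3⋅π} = {-71/5} × {-9/4, 3⋅π}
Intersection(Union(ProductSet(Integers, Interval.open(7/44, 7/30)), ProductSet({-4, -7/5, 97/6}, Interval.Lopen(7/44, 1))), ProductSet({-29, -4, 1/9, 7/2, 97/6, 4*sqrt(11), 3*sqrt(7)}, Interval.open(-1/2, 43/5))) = Union(ProductSet({-29, -4}, Interval.open(7/44, 7/30)), ProductSet({-4, 97/6}, Interval.Lopen(7/44, 1)))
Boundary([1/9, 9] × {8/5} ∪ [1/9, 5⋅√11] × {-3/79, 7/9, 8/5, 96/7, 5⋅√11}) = [1/9, 5⋅√11] × {-3/79, 7/9, 8/5, 96/7, 5⋅√11}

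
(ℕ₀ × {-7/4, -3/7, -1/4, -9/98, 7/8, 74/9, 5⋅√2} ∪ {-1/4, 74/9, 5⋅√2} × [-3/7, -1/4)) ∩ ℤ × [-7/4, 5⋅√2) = ℕ₀ × {-7/4, -3/7, -1/4, -9/98, 7/8}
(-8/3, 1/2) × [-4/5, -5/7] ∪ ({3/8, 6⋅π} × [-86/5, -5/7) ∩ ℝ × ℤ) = ({3/8, 6⋅π} × {-17, -16, …, -1}) ∪ ((-8/3, 1/2) × [-4/5, -5/7])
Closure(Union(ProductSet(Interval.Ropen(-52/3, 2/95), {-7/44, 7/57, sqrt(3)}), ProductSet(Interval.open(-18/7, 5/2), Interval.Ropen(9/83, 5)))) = Union(ProductSet({-18/7, 5/2}, Interval(9/83, 5)), ProductSet(Interval(-52/3, 2/95), {-7/44}), ProductSet(Interval.Ropen(-52/3, 2/95), {-7/44, 7/57, sqrt(3)}), ProductSet(Interval(-18/7, 5/2), {9/83, 5}), ProductSet(Interval.open(-18/7, 5/2), Interval.Ropen(9/83, 5)))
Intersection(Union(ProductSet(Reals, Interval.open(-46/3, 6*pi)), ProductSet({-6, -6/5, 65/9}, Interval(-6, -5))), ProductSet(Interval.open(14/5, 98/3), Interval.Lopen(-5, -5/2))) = ProductSet(Interval.open(14/5, 98/3), Interval.Lopen(-5, -5/2))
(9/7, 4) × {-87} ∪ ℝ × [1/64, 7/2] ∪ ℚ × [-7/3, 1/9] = (ℚ × [-7/3, 1/9]) ∪ (ℝ × [1/64, 7/2]) ∪ ((9/7, 4) × {-87})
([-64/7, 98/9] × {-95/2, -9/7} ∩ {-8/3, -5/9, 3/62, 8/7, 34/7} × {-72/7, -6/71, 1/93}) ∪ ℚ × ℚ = ℚ × ℚ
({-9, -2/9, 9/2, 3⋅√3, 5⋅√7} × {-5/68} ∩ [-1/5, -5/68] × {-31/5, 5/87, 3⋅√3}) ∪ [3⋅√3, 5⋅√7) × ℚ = [3⋅√3, 5⋅√7) × ℚ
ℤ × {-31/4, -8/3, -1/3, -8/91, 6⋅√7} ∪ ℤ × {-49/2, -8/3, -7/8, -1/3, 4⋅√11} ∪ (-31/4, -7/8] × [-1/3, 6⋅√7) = ((-31/4, -7/8] × [-1/3, 6⋅√7)) ∪ (ℤ × {-49/2, -31/4, -8/3, -7/8, -1/3, -8/91, 4⋅√11, 6⋅√7})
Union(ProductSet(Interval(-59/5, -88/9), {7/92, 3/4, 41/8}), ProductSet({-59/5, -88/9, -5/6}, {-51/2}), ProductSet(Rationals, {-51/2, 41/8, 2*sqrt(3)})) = Union(ProductSet(Interval(-59/5, -88/9), {7/92, 3/4, 41/8}), ProductSet(Rationals, {-51/2, 41/8, 2*sqrt(3)}))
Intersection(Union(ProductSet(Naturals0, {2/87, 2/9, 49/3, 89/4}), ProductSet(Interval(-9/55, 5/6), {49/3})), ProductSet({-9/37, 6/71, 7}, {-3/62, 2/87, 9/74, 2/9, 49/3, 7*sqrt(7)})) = Union(ProductSet({6/71}, {49/3}), ProductSet({7}, {2/87, 2/9, 49/3}))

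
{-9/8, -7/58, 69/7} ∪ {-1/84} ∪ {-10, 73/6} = {-10, -9/8, -7/58, -1/84, 69/7, 73/6}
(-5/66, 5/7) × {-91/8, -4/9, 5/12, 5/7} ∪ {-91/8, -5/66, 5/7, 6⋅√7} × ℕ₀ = ({-91/8, -5/66, 5/7, 6⋅√7} × ℕ₀) ∪ ((-5/66, 5/7) × {-91/8, -4/9, 5/12, 5/7})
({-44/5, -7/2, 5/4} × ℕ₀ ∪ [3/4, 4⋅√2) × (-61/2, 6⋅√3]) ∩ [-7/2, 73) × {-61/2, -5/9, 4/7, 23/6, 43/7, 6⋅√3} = [3/4, 4⋅√2) × {-5/9, 4/7, 23/6, 43/7, 6⋅√3}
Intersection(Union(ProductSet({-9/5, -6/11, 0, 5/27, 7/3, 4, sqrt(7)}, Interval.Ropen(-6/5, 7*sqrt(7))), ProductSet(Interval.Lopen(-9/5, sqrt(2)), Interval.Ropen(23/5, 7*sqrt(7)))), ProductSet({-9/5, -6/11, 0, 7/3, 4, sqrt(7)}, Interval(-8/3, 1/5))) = ProductSet({-9/5, -6/11, 0, 7/3, 4, sqrt(7)}, Interval(-6/5, 1/5))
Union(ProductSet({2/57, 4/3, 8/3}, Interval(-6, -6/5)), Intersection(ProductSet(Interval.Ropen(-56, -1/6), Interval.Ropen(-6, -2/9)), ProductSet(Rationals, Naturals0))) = ProductSet({2/57, 4/3, 8/3}, Interval(-6, -6/5))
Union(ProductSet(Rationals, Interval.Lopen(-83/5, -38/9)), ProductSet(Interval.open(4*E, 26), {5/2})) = Union(ProductSet(Interval.open(4*E, 26), {5/2}), ProductSet(Rationals, Interval.Lopen(-83/5, -38/9)))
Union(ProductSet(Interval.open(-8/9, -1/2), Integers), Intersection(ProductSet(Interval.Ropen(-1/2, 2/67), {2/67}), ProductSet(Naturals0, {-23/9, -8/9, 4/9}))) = ProductSet(Interval.open(-8/9, -1/2), Integers)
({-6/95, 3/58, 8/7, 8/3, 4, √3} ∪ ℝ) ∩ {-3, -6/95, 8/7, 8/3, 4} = {-3, -6/95, 8/7, 8/3, 4}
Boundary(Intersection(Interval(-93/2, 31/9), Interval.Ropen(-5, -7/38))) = {-5, -7/38}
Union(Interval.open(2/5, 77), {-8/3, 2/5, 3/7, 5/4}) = Union({-8/3}, Interval.Ropen(2/5, 77))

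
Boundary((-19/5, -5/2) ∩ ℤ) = {-3}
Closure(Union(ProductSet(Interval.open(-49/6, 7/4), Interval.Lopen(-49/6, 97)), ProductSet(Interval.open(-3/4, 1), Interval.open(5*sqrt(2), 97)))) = Union(ProductSet({-49/6, 7/4}, Interval(-49/6, 97)), ProductSet(Interval(-49/6, 7/4), {-49/6, 97}), ProductSet(Interval.open(-49/6, 7/4), Interval.Lopen(-49/6, 97)))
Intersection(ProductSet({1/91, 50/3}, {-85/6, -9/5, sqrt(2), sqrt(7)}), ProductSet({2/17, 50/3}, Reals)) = ProductSet({50/3}, {-85/6, -9/5, sqrt(2), sqrt(7)})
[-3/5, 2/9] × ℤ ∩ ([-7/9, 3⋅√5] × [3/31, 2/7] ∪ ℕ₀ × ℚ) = {0} × ℤ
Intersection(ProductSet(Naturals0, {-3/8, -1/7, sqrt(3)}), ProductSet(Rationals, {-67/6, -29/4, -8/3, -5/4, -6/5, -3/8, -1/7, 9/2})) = ProductSet(Naturals0, {-3/8, -1/7})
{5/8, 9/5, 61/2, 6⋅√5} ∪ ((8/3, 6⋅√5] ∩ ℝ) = {5/8, 9/5, 61/2} ∪ (8/3, 6⋅√5]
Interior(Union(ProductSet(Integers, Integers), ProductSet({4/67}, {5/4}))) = EmptySet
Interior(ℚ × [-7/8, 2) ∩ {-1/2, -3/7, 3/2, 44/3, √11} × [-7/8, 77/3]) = ∅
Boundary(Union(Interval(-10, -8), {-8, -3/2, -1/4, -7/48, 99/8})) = {-10, -8, -3/2, -1/4, -7/48, 99/8}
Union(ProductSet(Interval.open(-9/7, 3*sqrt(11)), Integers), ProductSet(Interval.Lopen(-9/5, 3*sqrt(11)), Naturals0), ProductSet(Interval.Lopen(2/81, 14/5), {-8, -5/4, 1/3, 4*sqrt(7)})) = Union(ProductSet(Interval.Lopen(-9/5, 3*sqrt(11)), Naturals0), ProductSet(Interval.open(-9/7, 3*sqrt(11)), Integers), ProductSet(Interval.Lopen(2/81, 14/5), {-8, -5/4, 1/3, 4*sqrt(7)}))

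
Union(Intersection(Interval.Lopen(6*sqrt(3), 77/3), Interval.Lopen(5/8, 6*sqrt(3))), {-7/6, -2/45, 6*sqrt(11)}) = {-7/6, -2/45, 6*sqrt(11)}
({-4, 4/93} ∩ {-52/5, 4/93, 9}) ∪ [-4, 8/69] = [-4, 8/69]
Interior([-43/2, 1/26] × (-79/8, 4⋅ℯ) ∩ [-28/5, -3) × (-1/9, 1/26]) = (-28/5, -3) × (-1/9, 1/26)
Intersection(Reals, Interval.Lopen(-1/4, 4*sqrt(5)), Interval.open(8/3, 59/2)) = Interval.Lopen(8/3, 4*sqrt(5))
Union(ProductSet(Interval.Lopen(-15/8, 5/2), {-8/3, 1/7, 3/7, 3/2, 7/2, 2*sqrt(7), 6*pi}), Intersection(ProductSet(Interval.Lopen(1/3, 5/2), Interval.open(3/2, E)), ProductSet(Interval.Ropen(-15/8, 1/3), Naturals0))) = ProductSet(Interval.Lopen(-15/8, 5/2), {-8/3, 1/7, 3/7, 3/2, 7/2, 2*sqrt(7), 6*pi})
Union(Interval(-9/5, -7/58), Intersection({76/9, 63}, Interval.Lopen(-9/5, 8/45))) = Interval(-9/5, -7/58)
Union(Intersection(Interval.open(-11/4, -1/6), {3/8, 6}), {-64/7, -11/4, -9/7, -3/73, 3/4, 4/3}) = {-64/7, -11/4, -9/7, -3/73, 3/4, 4/3}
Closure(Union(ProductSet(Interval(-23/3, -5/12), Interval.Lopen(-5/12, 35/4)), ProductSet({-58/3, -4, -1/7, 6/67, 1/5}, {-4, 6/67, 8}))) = Union(ProductSet({-58/3, -4, -1/7, 6/67, 1/5}, {-4, 6/67, 8}), ProductSet(Interval(-23/3, -5/12), Interval(-5/12, 35/4)))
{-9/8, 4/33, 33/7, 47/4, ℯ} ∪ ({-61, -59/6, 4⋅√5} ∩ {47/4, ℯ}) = {-9/8, 4/33, 33/7, 47/4, ℯ}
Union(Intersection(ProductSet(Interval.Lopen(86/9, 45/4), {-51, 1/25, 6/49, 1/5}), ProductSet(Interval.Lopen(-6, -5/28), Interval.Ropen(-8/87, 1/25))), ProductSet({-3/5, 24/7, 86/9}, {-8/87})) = ProductSet({-3/5, 24/7, 86/9}, {-8/87})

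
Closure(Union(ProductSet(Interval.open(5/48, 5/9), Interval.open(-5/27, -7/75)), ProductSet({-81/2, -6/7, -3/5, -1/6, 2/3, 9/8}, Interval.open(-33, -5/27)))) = Union(ProductSet({5/48, 5/9}, Interval(-5/27, -7/75)), ProductSet({-81/2, -6/7, -3/5, -1/6, 2/3, 9/8}, Interval(-33, -5/27)), ProductSet(Interval(5/48, 5/9), {-5/27, -7/75}), ProductSet(Interval.open(5/48, 5/9), Interval.open(-5/27, -7/75)))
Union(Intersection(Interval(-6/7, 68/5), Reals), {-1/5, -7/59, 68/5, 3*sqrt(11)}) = Interval(-6/7, 68/5)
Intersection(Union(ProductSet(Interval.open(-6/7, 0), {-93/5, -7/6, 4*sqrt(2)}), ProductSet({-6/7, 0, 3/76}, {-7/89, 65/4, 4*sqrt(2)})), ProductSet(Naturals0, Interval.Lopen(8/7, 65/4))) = ProductSet({0}, {65/4, 4*sqrt(2)})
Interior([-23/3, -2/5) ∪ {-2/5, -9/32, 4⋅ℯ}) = (-23/3, -2/5)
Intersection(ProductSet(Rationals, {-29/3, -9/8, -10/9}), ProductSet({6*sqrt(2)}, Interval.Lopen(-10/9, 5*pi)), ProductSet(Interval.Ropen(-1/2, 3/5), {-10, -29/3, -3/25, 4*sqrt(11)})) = EmptySet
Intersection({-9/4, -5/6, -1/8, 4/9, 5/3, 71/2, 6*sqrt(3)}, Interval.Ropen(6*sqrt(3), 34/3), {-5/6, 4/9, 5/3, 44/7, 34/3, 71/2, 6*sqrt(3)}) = {6*sqrt(3)}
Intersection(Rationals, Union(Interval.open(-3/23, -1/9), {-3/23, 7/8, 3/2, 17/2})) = Union({7/8, 3/2, 17/2}, Intersection(Interval.Ropen(-3/23, -1/9), Rationals))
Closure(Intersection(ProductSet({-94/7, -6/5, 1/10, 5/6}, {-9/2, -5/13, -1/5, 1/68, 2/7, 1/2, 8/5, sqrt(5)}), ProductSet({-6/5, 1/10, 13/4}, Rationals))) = ProductSet({-6/5, 1/10}, {-9/2, -5/13, -1/5, 1/68, 2/7, 1/2, 8/5})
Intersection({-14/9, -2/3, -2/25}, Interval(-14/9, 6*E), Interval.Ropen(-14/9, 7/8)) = {-14/9, -2/3, -2/25}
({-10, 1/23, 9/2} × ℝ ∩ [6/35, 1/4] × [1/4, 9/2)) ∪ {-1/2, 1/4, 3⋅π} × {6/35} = {-1/2, 1/4, 3⋅π} × {6/35}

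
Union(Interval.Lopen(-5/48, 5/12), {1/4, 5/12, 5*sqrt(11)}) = Union({5*sqrt(11)}, Interval.Lopen(-5/48, 5/12))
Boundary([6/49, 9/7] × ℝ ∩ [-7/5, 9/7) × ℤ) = [6/49, 9/7] × ℤ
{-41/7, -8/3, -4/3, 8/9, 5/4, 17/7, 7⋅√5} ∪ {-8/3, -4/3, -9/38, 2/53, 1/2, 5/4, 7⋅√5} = {-41/7, -8/3, -4/3, -9/38, 2/53, 1/2, 8/9, 5/4, 17/7, 7⋅√5}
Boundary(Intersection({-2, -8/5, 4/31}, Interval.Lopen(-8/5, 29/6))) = {4/31}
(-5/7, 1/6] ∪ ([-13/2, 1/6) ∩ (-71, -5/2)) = [-13/2, -5/2) ∪ (-5/7, 1/6]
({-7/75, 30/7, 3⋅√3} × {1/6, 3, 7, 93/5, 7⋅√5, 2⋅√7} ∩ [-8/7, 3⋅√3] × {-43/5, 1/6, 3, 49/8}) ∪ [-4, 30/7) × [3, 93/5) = ([-4, 30/7) × [3, 93/5)) ∪ ({-7/75, 30/7, 3⋅√3} × {1/6, 3})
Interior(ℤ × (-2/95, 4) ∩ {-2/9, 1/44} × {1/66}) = ∅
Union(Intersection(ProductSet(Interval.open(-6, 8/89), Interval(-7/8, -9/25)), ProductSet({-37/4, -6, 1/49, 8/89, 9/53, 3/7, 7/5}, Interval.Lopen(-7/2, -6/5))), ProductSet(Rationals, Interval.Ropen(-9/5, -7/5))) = ProductSet(Rationals, Interval.Ropen(-9/5, -7/5))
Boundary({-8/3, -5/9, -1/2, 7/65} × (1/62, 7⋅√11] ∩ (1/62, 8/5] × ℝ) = {7/65} × [1/62, 7⋅√11]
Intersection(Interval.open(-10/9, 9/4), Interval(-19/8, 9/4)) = Interval.open(-10/9, 9/4)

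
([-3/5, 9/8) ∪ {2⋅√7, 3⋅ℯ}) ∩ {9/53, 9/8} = {9/53}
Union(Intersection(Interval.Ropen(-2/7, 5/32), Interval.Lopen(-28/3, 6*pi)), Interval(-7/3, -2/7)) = Interval.Ropen(-7/3, 5/32)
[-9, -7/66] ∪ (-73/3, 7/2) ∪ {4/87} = (-73/3, 7/2)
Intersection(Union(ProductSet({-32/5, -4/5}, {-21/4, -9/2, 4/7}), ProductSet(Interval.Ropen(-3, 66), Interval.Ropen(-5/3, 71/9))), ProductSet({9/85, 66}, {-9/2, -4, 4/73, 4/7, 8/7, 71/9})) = ProductSet({9/85}, {4/73, 4/7, 8/7})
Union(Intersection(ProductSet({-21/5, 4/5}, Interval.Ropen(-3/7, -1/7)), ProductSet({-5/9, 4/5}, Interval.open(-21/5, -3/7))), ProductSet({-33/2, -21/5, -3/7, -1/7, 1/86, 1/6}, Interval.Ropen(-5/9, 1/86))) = ProductSet({-33/2, -21/5, -3/7, -1/7, 1/86, 1/6}, Interval.Ropen(-5/9, 1/86))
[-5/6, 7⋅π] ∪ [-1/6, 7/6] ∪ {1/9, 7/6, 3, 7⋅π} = [-5/6, 7⋅π]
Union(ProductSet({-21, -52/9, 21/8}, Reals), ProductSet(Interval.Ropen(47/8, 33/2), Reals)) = ProductSet(Union({-21, -52/9, 21/8}, Interval.Ropen(47/8, 33/2)), Reals)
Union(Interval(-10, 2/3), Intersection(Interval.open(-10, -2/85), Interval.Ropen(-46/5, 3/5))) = Interval(-10, 2/3)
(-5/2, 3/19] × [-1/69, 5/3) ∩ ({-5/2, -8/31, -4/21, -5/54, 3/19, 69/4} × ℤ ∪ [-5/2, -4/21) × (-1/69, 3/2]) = ({-8/31, -4/21, -5/54, 3/19} × {0, 1}) ∪ ((-5/2, -4/21) × (-1/69, 3/2])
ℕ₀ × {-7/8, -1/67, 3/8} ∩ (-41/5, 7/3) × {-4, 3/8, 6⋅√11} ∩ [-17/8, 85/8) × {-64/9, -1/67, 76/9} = ∅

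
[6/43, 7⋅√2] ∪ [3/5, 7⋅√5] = [6/43, 7⋅√5]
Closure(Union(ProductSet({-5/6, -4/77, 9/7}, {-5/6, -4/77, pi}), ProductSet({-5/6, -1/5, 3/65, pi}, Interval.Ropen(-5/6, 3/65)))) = Union(ProductSet({-5/6, -4/77, 9/7}, {-5/6, -4/77, pi}), ProductSet({-5/6, -1/5, 3/65, pi}, Interval(-5/6, 3/65)))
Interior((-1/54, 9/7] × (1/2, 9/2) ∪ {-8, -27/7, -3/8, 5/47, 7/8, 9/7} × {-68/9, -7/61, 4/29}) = (-1/54, 9/7) × (1/2, 9/2)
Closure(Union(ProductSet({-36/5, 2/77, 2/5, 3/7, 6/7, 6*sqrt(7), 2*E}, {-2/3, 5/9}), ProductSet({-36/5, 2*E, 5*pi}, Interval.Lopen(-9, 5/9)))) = Union(ProductSet({-36/5, 2*E, 5*pi}, Interval(-9, 5/9)), ProductSet({-36/5, 2/77, 2/5, 3/7, 6/7, 6*sqrt(7), 2*E}, {-2/3, 5/9}))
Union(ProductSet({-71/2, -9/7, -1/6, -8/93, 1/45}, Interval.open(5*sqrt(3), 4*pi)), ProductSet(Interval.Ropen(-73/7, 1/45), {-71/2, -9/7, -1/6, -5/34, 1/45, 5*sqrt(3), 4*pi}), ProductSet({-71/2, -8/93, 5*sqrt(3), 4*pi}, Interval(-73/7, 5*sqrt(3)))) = Union(ProductSet({-71/2, -8/93, 5*sqrt(3), 4*pi}, Interval(-73/7, 5*sqrt(3))), ProductSet({-71/2, -9/7, -1/6, -8/93, 1/45}, Interval.open(5*sqrt(3), 4*pi)), ProductSet(Interval.Ropen(-73/7, 1/45), {-71/2, -9/7, -1/6, -5/34, 1/45, 5*sqrt(3), 4*pi}))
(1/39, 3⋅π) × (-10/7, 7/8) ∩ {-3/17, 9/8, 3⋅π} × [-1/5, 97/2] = {9/8} × [-1/5, 7/8)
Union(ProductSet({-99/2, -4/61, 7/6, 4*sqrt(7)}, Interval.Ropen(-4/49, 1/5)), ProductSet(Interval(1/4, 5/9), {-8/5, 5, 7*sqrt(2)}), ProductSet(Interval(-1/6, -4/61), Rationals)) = Union(ProductSet({-99/2, -4/61, 7/6, 4*sqrt(7)}, Interval.Ropen(-4/49, 1/5)), ProductSet(Interval(-1/6, -4/61), Rationals), ProductSet(Interval(1/4, 5/9), {-8/5, 5, 7*sqrt(2)}))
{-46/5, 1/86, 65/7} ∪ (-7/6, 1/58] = {-46/5, 65/7} ∪ (-7/6, 1/58]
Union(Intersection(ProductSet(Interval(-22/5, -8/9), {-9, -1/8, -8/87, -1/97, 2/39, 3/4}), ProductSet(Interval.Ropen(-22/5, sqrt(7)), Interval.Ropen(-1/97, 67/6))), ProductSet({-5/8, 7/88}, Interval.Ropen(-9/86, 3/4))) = Union(ProductSet({-5/8, 7/88}, Interval.Ropen(-9/86, 3/4)), ProductSet(Interval(-22/5, -8/9), {-1/97, 2/39, 3/4}))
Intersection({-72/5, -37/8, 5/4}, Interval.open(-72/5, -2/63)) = {-37/8}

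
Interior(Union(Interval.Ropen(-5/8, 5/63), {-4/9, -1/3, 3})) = Interval.open(-5/8, 5/63)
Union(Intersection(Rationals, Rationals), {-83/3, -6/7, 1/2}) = Rationals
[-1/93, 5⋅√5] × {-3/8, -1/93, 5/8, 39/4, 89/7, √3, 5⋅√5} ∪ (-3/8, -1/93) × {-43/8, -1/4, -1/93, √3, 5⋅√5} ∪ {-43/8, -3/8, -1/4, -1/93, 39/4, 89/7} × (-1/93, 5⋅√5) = ({-43/8, -3/8, -1/4, -1/93, 39/4, 89/7} × (-1/93, 5⋅√5)) ∪ ((-3/8, -1/93) × {-43/8, -1/4, -1/93, √3, 5⋅√5}) ∪ ([-1/93, 5⋅√5] × {-3/8, -1/93, 5/8, 39/4, 89/7, √3, 5⋅√5})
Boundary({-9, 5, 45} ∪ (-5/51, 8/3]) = {-9, -5/51, 8/3, 5, 45}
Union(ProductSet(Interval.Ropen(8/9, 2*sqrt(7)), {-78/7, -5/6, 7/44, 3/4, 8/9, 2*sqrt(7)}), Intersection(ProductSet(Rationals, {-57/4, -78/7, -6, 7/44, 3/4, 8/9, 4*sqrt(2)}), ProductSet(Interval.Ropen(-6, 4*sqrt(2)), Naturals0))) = ProductSet(Interval.Ropen(8/9, 2*sqrt(7)), {-78/7, -5/6, 7/44, 3/4, 8/9, 2*sqrt(7)})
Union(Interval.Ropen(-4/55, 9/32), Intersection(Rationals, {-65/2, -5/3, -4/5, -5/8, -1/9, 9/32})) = Union({-65/2, -5/3, -4/5, -5/8, -1/9}, Interval(-4/55, 9/32))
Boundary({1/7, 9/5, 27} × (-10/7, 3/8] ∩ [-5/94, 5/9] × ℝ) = {1/7} × [-10/7, 3/8]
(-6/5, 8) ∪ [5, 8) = (-6/5, 8)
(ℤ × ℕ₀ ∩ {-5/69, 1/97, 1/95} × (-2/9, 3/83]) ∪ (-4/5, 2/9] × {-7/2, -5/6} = (-4/5, 2/9] × {-7/2, -5/6}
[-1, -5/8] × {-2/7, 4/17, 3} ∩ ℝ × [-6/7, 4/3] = [-1, -5/8] × {-2/7, 4/17}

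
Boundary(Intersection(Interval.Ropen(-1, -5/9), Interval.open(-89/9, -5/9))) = {-1, -5/9}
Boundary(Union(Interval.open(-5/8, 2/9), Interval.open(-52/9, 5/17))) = {-52/9, 5/17}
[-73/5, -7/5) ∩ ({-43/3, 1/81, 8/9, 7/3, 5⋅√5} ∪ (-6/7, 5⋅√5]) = {-43/3}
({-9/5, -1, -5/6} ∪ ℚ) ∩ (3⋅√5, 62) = ℚ ∩ (3⋅√5, 62)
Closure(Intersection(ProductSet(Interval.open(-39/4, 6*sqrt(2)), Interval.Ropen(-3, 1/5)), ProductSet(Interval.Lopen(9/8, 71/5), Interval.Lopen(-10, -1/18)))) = ProductSet(Interval(9/8, 6*sqrt(2)), Interval(-3, -1/18))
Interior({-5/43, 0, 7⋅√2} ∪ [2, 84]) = (2, 84)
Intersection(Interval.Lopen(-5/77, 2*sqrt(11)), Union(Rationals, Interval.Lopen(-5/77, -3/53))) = Union(Intersection(Interval.Lopen(-5/77, 2*sqrt(11)), Rationals), Interval.Lopen(-5/77, -3/53))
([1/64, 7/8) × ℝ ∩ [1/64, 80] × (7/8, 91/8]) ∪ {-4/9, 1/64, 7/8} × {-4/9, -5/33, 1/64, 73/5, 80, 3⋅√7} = ([1/64, 7/8) × (7/8, 91/8]) ∪ ({-4/9, 1/64, 7/8} × {-4/9, -5/33, 1/64, 73/5, 80, 3⋅√7})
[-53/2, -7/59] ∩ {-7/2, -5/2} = {-7/2, -5/2}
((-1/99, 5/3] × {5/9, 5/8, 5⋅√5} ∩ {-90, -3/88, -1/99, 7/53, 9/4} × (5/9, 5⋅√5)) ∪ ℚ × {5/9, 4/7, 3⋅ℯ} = ({7/53} × {5/8}) ∪ (ℚ × {5/9, 4/7, 3⋅ℯ})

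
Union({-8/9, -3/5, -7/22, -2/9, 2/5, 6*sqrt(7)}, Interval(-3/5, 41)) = Union({-8/9}, Interval(-3/5, 41))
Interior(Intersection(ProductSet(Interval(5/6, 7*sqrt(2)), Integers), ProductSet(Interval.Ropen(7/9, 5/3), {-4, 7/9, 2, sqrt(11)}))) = EmptySet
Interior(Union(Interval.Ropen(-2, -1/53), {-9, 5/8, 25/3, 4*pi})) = Interval.open(-2, -1/53)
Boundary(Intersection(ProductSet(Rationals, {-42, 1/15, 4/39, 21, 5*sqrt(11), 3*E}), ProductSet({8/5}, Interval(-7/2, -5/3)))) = EmptySet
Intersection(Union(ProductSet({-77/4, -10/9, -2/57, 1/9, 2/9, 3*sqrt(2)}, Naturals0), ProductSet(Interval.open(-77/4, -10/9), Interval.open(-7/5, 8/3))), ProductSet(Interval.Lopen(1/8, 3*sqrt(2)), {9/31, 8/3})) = EmptySet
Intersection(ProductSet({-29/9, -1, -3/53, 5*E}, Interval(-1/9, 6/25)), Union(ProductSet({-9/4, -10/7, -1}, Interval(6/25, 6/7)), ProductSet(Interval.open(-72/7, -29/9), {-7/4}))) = ProductSet({-1}, {6/25})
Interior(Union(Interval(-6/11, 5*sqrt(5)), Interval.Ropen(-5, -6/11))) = Interval.open(-5, 5*sqrt(5))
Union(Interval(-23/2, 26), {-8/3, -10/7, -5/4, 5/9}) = Interval(-23/2, 26)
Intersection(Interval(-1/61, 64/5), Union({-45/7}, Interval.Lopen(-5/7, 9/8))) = Interval(-1/61, 9/8)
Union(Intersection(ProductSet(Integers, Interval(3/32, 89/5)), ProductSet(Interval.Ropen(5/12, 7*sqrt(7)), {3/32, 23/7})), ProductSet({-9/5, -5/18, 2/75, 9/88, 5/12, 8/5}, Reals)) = Union(ProductSet({-9/5, -5/18, 2/75, 9/88, 5/12, 8/5}, Reals), ProductSet(Range(1, 19, 1), {3/32, 23/7}))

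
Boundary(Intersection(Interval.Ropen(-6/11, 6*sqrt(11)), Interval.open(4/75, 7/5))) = {4/75, 7/5}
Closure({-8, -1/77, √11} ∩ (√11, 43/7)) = ∅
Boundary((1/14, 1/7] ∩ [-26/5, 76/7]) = {1/14, 1/7}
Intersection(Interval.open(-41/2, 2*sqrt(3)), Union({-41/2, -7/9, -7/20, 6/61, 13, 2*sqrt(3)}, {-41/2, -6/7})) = {-6/7, -7/9, -7/20, 6/61}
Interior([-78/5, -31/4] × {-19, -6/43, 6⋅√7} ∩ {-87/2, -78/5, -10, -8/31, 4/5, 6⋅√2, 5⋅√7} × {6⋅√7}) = ∅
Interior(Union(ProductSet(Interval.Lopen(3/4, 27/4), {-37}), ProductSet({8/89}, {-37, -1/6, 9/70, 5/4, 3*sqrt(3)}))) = EmptySet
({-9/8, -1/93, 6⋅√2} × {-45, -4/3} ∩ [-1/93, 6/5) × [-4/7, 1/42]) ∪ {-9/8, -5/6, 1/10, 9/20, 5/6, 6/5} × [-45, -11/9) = {-9/8, -5/6, 1/10, 9/20, 5/6, 6/5} × [-45, -11/9)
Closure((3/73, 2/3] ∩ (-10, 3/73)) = ∅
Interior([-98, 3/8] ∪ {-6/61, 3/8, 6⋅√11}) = (-98, 3/8)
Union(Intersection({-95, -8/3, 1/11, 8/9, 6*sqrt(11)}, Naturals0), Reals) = Reals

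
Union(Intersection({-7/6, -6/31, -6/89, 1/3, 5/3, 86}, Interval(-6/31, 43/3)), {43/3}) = {-6/31, -6/89, 1/3, 5/3, 43/3}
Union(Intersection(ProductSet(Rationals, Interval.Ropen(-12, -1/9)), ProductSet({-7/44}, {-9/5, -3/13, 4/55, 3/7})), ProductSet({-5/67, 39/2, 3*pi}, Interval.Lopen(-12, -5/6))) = Union(ProductSet({-7/44}, {-9/5, -3/13}), ProductSet({-5/67, 39/2, 3*pi}, Interval.Lopen(-12, -5/6)))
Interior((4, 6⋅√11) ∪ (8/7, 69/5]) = (8/7, 6⋅√11)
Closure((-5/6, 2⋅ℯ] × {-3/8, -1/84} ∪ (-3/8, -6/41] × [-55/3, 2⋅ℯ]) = ([-5/6, 2⋅ℯ] × {-3/8, -1/84}) ∪ ([-3/8, -6/41] × [-55/3, 2⋅ℯ])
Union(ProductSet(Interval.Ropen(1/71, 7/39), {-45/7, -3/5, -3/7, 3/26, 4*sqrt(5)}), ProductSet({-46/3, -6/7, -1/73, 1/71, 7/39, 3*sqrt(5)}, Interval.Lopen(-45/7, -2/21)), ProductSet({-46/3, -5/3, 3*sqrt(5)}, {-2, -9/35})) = Union(ProductSet({-46/3, -5/3, 3*sqrt(5)}, {-2, -9/35}), ProductSet({-46/3, -6/7, -1/73, 1/71, 7/39, 3*sqrt(5)}, Interval.Lopen(-45/7, -2/21)), ProductSet(Interval.Ropen(1/71, 7/39), {-45/7, -3/5, -3/7, 3/26, 4*sqrt(5)}))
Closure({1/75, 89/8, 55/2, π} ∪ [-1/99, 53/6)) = [-1/99, 53/6] ∪ {89/8, 55/2}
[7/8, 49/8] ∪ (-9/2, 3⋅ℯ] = (-9/2, 3⋅ℯ]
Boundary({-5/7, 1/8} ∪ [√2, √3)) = {-5/7, 1/8, √2, √3}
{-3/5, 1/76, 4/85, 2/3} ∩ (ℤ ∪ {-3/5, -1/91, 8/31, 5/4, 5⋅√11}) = {-3/5}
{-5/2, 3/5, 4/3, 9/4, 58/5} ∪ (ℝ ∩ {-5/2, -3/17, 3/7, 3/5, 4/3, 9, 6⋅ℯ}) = {-5/2, -3/17, 3/7, 3/5, 4/3, 9/4, 9, 58/5, 6⋅ℯ}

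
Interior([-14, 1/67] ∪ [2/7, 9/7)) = (-14, 1/67) ∪ (2/7, 9/7)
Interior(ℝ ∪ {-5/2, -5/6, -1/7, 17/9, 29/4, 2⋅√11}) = ℝ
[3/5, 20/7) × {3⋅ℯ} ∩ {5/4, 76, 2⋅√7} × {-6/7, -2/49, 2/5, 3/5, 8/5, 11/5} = ∅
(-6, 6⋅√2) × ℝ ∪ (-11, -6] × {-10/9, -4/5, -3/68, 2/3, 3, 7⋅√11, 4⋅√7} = ((-6, 6⋅√2) × ℝ) ∪ ((-11, -6] × {-10/9, -4/5, -3/68, 2/3, 3, 7⋅√11, 4⋅√7})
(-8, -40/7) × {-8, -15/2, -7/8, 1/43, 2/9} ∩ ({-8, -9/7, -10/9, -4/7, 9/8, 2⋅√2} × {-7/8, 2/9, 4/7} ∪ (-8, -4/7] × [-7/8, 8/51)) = (-8, -40/7) × {-7/8, 1/43}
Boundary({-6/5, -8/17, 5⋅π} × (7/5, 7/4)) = {-6/5, -8/17, 5⋅π} × [7/5, 7/4]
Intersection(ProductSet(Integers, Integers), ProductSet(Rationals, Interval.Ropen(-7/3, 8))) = ProductSet(Integers, Range(-2, 8, 1))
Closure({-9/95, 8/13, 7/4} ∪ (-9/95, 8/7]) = [-9/95, 8/7] ∪ {7/4}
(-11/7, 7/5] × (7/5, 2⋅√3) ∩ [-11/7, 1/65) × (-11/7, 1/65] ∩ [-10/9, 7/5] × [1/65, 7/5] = ∅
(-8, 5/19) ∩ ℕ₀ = {0}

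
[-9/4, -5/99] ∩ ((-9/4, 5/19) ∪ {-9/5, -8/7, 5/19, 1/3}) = (-9/4, -5/99]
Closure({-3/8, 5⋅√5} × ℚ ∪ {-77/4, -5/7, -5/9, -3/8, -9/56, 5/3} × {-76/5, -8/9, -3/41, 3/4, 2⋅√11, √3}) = ({-3/8, 5⋅√5} × ℝ) ∪ ({-77/4, -5/7, -5/9, -3/8, -9/56, 5/3} × {-76/5, -8/9, -3/41, 3/4, 2⋅√11, √3})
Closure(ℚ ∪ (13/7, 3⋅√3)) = ℚ ∪ (-∞, ∞)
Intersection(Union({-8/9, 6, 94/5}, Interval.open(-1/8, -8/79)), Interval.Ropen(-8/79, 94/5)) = {6}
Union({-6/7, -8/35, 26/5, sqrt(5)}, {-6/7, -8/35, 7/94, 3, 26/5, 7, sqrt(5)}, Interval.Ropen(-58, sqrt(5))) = Union({3, 26/5, 7}, Interval(-58, sqrt(5)))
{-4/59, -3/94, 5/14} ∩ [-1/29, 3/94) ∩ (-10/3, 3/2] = {-3/94}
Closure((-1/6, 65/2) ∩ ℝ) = [-1/6, 65/2]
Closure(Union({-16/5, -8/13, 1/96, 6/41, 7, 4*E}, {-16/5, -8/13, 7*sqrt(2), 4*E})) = {-16/5, -8/13, 1/96, 6/41, 7, 7*sqrt(2), 4*E}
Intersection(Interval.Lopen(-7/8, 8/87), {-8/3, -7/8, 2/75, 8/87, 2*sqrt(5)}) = {2/75, 8/87}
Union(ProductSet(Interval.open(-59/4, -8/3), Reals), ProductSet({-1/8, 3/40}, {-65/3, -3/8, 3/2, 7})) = Union(ProductSet({-1/8, 3/40}, {-65/3, -3/8, 3/2, 7}), ProductSet(Interval.open(-59/4, -8/3), Reals))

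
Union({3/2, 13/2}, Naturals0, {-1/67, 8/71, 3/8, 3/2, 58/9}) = Union({-1/67, 8/71, 3/8, 3/2, 58/9, 13/2}, Naturals0)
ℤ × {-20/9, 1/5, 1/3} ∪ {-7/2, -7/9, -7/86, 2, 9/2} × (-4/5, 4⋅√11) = (ℤ × {-20/9, 1/5, 1/3}) ∪ ({-7/2, -7/9, -7/86, 2, 9/2} × (-4/5, 4⋅√11))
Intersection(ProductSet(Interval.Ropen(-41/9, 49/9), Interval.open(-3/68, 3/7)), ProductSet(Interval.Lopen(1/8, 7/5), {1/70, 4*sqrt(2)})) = ProductSet(Interval.Lopen(1/8, 7/5), {1/70})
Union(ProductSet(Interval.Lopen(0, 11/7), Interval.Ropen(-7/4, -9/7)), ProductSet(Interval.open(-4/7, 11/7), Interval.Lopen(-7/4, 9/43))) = Union(ProductSet(Interval.open(-4/7, 11/7), Interval.Lopen(-7/4, 9/43)), ProductSet(Interval.Lopen(0, 11/7), Interval.Ropen(-7/4, -9/7)))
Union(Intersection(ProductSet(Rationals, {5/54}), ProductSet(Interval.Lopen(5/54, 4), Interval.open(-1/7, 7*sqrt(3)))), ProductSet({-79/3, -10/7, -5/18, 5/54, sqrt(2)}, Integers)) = Union(ProductSet({-79/3, -10/7, -5/18, 5/54, sqrt(2)}, Integers), ProductSet(Intersection(Interval.Lopen(5/54, 4), Rationals), {5/54}))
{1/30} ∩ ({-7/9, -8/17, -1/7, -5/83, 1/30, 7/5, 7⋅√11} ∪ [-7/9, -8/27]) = {1/30}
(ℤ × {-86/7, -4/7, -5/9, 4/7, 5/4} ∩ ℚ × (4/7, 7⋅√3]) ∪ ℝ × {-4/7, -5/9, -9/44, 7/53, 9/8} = (ℤ × {5/4}) ∪ (ℝ × {-4/7, -5/9, -9/44, 7/53, 9/8})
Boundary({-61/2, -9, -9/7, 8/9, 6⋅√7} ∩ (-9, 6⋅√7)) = {-9/7, 8/9}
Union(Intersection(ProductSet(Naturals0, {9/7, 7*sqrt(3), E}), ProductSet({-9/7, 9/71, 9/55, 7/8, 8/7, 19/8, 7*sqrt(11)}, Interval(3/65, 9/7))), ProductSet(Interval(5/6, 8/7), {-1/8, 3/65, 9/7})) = ProductSet(Interval(5/6, 8/7), {-1/8, 3/65, 9/7})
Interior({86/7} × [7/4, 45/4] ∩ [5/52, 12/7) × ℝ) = ∅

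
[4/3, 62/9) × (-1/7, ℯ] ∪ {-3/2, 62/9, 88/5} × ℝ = ({-3/2, 62/9, 88/5} × ℝ) ∪ ([4/3, 62/9) × (-1/7, ℯ])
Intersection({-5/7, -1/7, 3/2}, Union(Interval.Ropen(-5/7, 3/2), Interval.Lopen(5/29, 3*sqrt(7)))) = {-5/7, -1/7, 3/2}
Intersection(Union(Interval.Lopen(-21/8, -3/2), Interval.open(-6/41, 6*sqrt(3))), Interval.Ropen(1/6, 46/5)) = Interval.Ropen(1/6, 46/5)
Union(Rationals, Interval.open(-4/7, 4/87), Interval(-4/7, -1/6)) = Union(Interval(-4/7, 4/87), Rationals)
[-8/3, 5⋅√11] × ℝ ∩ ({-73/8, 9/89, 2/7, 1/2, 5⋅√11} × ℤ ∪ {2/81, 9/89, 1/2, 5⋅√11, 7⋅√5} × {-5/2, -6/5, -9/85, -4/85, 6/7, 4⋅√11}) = ({9/89, 2/7, 1/2, 5⋅√11} × ℤ) ∪ ({2/81, 9/89, 1/2, 5⋅√11, 7⋅√5} × {-5/2, -6/5, -9/85, -4/85, 6/7, 4⋅√11})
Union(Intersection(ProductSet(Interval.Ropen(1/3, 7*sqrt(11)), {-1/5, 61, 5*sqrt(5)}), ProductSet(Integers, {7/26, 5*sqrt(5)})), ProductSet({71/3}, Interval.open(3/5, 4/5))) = Union(ProductSet({71/3}, Interval.open(3/5, 4/5)), ProductSet(Range(1, 24, 1), {5*sqrt(5)}))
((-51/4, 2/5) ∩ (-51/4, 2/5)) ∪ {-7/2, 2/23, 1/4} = (-51/4, 2/5)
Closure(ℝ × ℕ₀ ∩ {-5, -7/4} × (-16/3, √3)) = {-5, -7/4} × {0, 1}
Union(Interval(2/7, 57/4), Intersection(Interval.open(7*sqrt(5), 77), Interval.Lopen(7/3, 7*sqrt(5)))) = Interval(2/7, 57/4)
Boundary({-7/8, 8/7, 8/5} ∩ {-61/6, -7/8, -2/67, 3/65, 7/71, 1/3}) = {-7/8}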